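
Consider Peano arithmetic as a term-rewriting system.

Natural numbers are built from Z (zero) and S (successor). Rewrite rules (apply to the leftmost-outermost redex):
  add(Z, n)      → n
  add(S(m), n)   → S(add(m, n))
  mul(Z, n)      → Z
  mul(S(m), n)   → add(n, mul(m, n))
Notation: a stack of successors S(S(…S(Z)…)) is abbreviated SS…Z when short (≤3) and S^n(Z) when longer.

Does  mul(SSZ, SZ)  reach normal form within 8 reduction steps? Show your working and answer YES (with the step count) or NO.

Answer: YES — reaches normal form SSZ in 7 ≤ 8 steps

Working:
  start: mul(SSZ, SZ)
  [1] add(SZ, mul(SZ, SZ))
  [2] S(add(Z, mul(SZ, SZ)))
  [3] S(mul(SZ, SZ))
  [4] S(add(SZ, mul(Z, SZ)))
  [5] S(S(add(Z, mul(Z, SZ))))
  [6] S(S(mul(Z, SZ)))
  [7] SSZ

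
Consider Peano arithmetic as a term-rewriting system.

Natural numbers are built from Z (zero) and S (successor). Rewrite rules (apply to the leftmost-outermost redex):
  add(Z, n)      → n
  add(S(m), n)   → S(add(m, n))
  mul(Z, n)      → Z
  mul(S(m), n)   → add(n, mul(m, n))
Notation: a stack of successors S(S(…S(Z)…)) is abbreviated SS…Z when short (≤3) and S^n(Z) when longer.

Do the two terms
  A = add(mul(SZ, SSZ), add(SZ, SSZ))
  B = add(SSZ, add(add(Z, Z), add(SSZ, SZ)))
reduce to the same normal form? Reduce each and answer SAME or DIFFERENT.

Answer: SAME — A ⇓ S^5(Z), B ⇓ S^5(Z)

Reduction:
Term A:
  start: add(mul(SZ, SSZ), add(SZ, SSZ))
  step 1: add(add(SSZ, mul(Z, SSZ)), add(SZ, SSZ))
  step 2: add(S(add(SZ, mul(Z, SSZ))), add(SZ, SSZ))
  step 3: S(add(add(SZ, mul(Z, SSZ)), add(SZ, SSZ)))
  step 4: S(add(S(add(Z, mul(Z, SSZ))), add(SZ, SSZ)))
  step 5: S(S(add(add(Z, mul(Z, SSZ)), add(SZ, SSZ))))
  step 6: S(S(add(mul(Z, SSZ), add(SZ, SSZ))))
  step 7: S(S(add(Z, add(SZ, SSZ))))
  step 8: S(S(add(SZ, SSZ)))
  step 9: S(S(S(add(Z, SSZ))))
  step 10: S^5(Z)

Term B:
  start: add(SSZ, add(add(Z, Z), add(SSZ, SZ)))
  step 1: S(add(SZ, add(add(Z, Z), add(SSZ, SZ))))
  step 2: S(S(add(Z, add(add(Z, Z), add(SSZ, SZ)))))
  step 3: S(S(add(add(Z, Z), add(SSZ, SZ))))
  step 4: S(S(add(Z, add(SSZ, SZ))))
  step 5: S(S(add(SSZ, SZ)))
  step 6: S(S(S(add(SZ, SZ))))
  step 7: S(S(S(S(add(Z, SZ)))))
  step 8: S^5(Z)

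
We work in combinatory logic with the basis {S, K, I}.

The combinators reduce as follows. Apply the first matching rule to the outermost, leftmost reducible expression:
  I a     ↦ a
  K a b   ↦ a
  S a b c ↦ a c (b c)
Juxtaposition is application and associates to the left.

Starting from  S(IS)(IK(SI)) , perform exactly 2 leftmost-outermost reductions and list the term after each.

  start: S(IS)(IK(SI))
  [1] SS(IK(SI))
  [2] SS(K(SI))

Answer: after 2 steps: SS(K(SI))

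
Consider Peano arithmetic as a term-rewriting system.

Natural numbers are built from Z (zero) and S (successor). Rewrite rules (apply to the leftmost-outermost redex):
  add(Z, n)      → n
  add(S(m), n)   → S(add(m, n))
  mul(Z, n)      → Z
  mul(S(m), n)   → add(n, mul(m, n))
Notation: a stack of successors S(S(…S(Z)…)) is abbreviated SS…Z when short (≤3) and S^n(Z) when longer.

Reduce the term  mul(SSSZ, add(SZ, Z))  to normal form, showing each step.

  start: mul(SSSZ, add(SZ, Z))
  [1] add(add(SZ, Z), mul(SSZ, add(SZ, Z)))
  [2] add(S(add(Z, Z)), mul(SSZ, add(SZ, Z)))
  [3] S(add(add(Z, Z), mul(SSZ, add(SZ, Z))))
  [4] S(add(Z, mul(SSZ, add(SZ, Z))))
  [5] S(mul(SSZ, add(SZ, Z)))
  [6] S(add(add(SZ, Z), mul(SZ, add(SZ, Z))))
  [7] S(add(S(add(Z, Z)), mul(SZ, add(SZ, Z))))
  [8] S(S(add(add(Z, Z), mul(SZ, add(SZ, Z)))))
  [9] S(S(add(Z, mul(SZ, add(SZ, Z)))))
  [10] S(S(mul(SZ, add(SZ, Z))))
  [11] S(S(add(add(SZ, Z), mul(Z, add(SZ, Z)))))
  [12] S(S(add(S(add(Z, Z)), mul(Z, add(SZ, Z)))))
  [13] S(S(S(add(add(Z, Z), mul(Z, add(SZ, Z))))))
  [14] S(S(S(add(Z, mul(Z, add(SZ, Z))))))
  [15] S(S(S(mul(Z, add(SZ, Z)))))
  [16] SSSZ

Answer: normal form = SSSZ  (in 16 steps)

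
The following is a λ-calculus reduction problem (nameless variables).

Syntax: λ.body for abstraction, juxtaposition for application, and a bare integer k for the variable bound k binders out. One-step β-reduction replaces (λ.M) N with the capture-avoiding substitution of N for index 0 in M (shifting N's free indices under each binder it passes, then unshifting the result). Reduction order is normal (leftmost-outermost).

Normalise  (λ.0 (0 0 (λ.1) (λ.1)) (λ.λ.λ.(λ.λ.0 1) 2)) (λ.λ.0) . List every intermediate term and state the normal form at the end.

  start: (λ.0 (0 0 (λ.1) (λ.1)) (λ.λ.λ.(λ.λ.0 1) 2)) (λ.λ.0)
  →1  (λ.λ.0) ((λ.λ.0) (λ.λ.0) (λ.λ.λ.0) (λ.λ.λ.0)) (λ.λ.λ.(λ.λ.0 1) 2)
  →2  (λ.0) (λ.λ.λ.(λ.λ.0 1) 2)
  →3  λ.λ.λ.(λ.λ.0 1) 2
  →4  λ.λ.λ.λ.0 3

Answer: normal form = λ.λ.λ.λ.0 3  (in 4 steps)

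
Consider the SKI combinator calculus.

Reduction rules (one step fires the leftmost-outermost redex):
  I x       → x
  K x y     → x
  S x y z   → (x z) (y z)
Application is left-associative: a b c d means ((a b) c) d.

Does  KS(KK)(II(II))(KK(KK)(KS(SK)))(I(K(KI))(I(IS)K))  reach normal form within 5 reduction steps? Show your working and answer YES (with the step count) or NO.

  start: KS(KK)(II(II))(KK(KK)(KS(SK)))(I(K(KI))(I(IS)K))
  →1  S(II(II))(KK(KK)(KS(SK)))(I(K(KI))(I(IS)K))
  →2  II(II)(I(K(KI))(I(IS)K))(KK(KK)(KS(SK))(I(K(KI))(I(IS)K)))
  →3  I(II)(I(K(KI))(I(IS)K))(KK(KK)(KS(SK))(I(K(KI))(I(IS)K)))
  →4  II(I(K(KI))(I(IS)K))(KK(KK)(KS(SK))(I(K(KI))(I(IS)K)))
  →5  I(I(K(KI))(I(IS)K))(KK(KK)(KS(SK))(I(K(KI))(I(IS)K)))

Answer: NO — after 5 steps the term is I(I(K(KI))(I(IS)K))(KK(KK)(KS(SK))(I(K(KI))(I(IS)K))), not yet normal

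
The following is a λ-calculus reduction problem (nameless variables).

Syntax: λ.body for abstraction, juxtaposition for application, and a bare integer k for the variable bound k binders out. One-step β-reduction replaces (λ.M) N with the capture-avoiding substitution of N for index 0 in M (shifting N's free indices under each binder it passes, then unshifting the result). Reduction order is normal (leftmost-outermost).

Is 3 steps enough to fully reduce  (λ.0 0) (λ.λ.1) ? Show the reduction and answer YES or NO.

Answer: YES — reaches normal form λ.λ.λ.1 in 2 ≤ 3 steps

Derivation:
  start: (λ.0 0) (λ.λ.1)
  [1] (λ.λ.1) (λ.λ.1)
  [2] λ.λ.λ.1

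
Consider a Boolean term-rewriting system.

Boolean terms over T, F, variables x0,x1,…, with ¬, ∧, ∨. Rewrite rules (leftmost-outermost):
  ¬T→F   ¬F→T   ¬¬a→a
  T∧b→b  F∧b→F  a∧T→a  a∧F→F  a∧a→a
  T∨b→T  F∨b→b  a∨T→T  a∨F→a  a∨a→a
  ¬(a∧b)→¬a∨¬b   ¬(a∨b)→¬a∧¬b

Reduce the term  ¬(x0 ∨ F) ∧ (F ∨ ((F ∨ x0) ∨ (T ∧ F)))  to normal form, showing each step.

  start: ¬(x0 ∨ F) ∧ (F ∨ ((F ∨ x0) ∨ (T ∧ F)))
  [1] (¬x0 ∧ ¬F) ∧ (F ∨ ((F ∨ x0) ∨ (T ∧ F)))
  [2] (¬x0 ∧ T) ∧ (F ∨ ((F ∨ x0) ∨ (T ∧ F)))
  [3] ¬x0 ∧ (F ∨ ((F ∨ x0) ∨ (T ∧ F)))
  [4] ¬x0 ∧ ((F ∨ x0) ∨ (T ∧ F))
  [5] ¬x0 ∧ (x0 ∨ (T ∧ F))
  [6] ¬x0 ∧ (x0 ∨ F)
  [7] ¬x0 ∧ x0

Answer: normal form = ¬x0 ∧ x0  (in 7 steps)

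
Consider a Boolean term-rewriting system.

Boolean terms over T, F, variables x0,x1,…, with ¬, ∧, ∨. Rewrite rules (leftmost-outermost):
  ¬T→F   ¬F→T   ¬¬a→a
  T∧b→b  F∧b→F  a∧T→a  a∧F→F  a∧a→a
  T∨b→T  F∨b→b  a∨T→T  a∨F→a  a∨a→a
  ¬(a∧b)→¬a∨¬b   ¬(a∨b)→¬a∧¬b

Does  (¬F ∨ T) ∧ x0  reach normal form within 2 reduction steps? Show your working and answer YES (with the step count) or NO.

Answer: YES — reaches normal form x0 in 2 ≤ 2 steps

Working:
  start: (¬F ∨ T) ∧ x0
  [1] T ∧ x0
  [2] x0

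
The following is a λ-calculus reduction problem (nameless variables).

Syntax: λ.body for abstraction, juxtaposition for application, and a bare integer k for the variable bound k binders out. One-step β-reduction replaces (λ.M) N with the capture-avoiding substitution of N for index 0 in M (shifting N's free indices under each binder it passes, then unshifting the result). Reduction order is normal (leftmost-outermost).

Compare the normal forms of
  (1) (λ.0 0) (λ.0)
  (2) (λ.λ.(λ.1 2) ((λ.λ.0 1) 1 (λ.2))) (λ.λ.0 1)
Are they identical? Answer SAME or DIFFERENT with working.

Term A:
  start: (λ.0 0) (λ.0)
  [1] (λ.0) (λ.0)
  [2] λ.0

Term B:
  start: (λ.λ.(λ.1 2) ((λ.λ.0 1) 1 (λ.2))) (λ.λ.0 1)
  [1] λ.(λ.1 (λ.λ.0 1)) ((λ.λ.0 1) (λ.λ.0 1) (λ.λ.λ.0 1))
  [2] λ.0 (λ.λ.0 1)

Answer: DIFFERENT — A ⇓ λ.0, B ⇓ λ.0 (λ.λ.0 1)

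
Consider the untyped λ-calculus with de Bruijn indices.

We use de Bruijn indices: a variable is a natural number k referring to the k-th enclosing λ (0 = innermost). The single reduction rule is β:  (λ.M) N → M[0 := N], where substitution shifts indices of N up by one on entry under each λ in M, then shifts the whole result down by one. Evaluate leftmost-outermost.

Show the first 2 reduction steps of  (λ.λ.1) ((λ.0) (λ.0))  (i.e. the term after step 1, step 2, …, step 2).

Answer: after 2 steps: λ.λ.0

Working:
  start: (λ.λ.1) ((λ.0) (λ.0))
  [1] λ.(λ.0) (λ.0)
  [2] λ.λ.0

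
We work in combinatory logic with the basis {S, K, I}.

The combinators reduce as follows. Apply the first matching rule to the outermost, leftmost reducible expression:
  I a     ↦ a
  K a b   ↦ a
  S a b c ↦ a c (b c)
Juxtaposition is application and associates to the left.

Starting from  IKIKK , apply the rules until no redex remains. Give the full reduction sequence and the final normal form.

  start: IKIKK
  →1  KIKK
  →2  IK
  →3  K

Answer: normal form = K  (in 3 steps)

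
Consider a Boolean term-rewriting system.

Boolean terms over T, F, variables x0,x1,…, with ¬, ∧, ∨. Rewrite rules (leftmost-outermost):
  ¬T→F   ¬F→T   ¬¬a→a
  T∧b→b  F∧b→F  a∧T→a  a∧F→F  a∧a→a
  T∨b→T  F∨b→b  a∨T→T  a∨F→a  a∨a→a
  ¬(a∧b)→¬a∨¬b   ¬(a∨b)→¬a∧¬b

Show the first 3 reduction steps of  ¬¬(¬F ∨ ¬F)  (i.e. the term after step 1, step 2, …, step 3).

  start: ¬¬(¬F ∨ ¬F)
  [1] ¬F ∨ ¬F
  [2] ¬F
  [3] T

Answer: after 3 steps: T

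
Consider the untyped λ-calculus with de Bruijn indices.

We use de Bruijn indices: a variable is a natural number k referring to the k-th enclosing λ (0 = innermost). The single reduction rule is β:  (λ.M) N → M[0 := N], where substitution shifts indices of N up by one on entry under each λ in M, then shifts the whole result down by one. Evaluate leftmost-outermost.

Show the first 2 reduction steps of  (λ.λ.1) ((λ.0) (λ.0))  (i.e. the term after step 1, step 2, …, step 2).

  start: (λ.λ.1) ((λ.0) (λ.0))
  step 1: λ.(λ.0) (λ.0)
  step 2: λ.λ.0

Answer: after 2 steps: λ.λ.0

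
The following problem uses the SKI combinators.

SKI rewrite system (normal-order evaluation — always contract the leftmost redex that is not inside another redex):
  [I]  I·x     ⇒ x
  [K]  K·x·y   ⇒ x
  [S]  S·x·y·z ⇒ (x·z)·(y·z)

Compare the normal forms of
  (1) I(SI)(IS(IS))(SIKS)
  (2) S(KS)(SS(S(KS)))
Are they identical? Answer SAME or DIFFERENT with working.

Term A:
  start: I(SI)(IS(IS))(SIKS)
  step 1: SI(IS(IS))(SIKS)
  step 2: I(SIKS)(IS(IS)(SIKS))
  step 3: SIKS(IS(IS)(SIKS))
  step 4: IS(KS)(IS(IS)(SIKS))
  step 5: S(KS)(IS(IS)(SIKS))
  step 6: S(KS)(S(IS)(SIKS))
  step 7: S(KS)(SS(SIKS))
  step 8: S(KS)(SS(IS(KS)))
  step 9: S(KS)(SS(S(KS)))

Term B:
  start: S(KS)(SS(S(KS)))

Answer: SAME — A ⇓ S(KS)(SS(S(KS))), B ⇓ S(KS)(SS(S(KS)))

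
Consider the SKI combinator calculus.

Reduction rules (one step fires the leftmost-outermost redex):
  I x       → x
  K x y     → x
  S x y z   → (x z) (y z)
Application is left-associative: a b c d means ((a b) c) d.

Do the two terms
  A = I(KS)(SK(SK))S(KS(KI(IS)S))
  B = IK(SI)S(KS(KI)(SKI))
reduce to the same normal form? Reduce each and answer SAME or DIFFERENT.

Answer: DIFFERENT — A ⇓ SSS, B ⇓ SI(S(SKI))

Working:
Term A:
  start: I(KS)(SK(SK))S(KS(KI(IS)S))
  step 1: KS(SK(SK))S(KS(KI(IS)S))
  step 2: SS(KS(KI(IS)S))
  step 3: SSS

Term B:
  start: IK(SI)S(KS(KI)(SKI))
  step 1: K(SI)S(KS(KI)(SKI))
  step 2: SI(KS(KI)(SKI))
  step 3: SI(S(SKI))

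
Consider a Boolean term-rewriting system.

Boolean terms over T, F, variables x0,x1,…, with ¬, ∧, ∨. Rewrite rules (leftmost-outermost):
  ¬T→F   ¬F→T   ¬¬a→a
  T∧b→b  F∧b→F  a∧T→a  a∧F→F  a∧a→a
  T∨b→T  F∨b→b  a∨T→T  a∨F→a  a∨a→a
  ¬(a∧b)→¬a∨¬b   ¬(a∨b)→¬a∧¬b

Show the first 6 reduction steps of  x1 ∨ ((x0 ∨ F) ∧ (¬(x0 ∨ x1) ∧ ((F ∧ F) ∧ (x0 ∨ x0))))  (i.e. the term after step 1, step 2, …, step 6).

  start: x1 ∨ ((x0 ∨ F) ∧ (¬(x0 ∨ x1) ∧ ((F ∧ F) ∧ (x0 ∨ x0))))
  →1  x1 ∨ (x0 ∧ (¬(x0 ∨ x1) ∧ ((F ∧ F) ∧ (x0 ∨ x0))))
  →2  x1 ∨ (x0 ∧ ((¬x0 ∧ ¬x1) ∧ ((F ∧ F) ∧ (x0 ∨ x0))))
  →3  x1 ∨ (x0 ∧ ((¬x0 ∧ ¬x1) ∧ (F ∧ (x0 ∨ x0))))
  →4  x1 ∨ (x0 ∧ ((¬x0 ∧ ¬x1) ∧ F))
  →5  x1 ∨ (x0 ∧ F)
  →6  x1 ∨ F

Answer: after 6 steps: x1 ∨ F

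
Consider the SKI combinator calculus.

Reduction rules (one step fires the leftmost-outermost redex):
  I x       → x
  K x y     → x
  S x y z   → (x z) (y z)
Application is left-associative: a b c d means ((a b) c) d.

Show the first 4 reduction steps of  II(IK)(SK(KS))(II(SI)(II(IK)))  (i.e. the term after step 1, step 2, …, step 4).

Answer: after 4 steps: SK(KS)

Derivation:
  start: II(IK)(SK(KS))(II(SI)(II(IK)))
  step 1: I(IK)(SK(KS))(II(SI)(II(IK)))
  step 2: IK(SK(KS))(II(SI)(II(IK)))
  step 3: K(SK(KS))(II(SI)(II(IK)))
  step 4: SK(KS)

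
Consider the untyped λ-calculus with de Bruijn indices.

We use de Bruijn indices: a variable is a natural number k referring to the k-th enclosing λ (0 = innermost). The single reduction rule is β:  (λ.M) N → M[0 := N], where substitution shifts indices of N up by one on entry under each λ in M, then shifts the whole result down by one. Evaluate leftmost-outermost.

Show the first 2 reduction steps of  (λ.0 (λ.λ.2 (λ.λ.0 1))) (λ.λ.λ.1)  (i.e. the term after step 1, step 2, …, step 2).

Answer: after 2 steps: λ.λ.1

Reduction:
  start: (λ.0 (λ.λ.2 (λ.λ.0 1))) (λ.λ.λ.1)
  step 1: (λ.λ.λ.1) (λ.λ.(λ.λ.λ.1) (λ.λ.0 1))
  step 2: λ.λ.1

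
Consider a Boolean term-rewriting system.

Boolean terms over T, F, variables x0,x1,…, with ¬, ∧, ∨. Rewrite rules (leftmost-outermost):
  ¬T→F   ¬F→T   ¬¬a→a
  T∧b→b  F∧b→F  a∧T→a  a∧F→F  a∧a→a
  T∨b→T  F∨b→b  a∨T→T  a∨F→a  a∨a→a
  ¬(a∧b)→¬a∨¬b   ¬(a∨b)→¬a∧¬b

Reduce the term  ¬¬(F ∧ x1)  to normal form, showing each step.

  start: ¬¬(F ∧ x1)
  step 1: F ∧ x1
  step 2: F

Answer: normal form = F  (in 2 steps)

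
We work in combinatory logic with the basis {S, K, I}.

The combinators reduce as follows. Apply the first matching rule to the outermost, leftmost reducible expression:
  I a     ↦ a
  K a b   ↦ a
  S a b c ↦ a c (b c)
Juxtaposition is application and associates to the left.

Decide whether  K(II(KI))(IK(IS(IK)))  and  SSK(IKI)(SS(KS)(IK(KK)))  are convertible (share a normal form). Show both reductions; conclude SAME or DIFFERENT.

Term A:
  start: K(II(KI))(IK(IS(IK)))
  →1  II(KI)
  →2  I(KI)
  →3  KI

Term B:
  start: SSK(IKI)(SS(KS)(IK(KK)))
  →1  S(IKI)(K(IKI))(SS(KS)(IK(KK)))
  →2  IKI(SS(KS)(IK(KK)))(K(IKI)(SS(KS)(IK(KK))))
  →3  KI(SS(KS)(IK(KK)))(K(IKI)(SS(KS)(IK(KK))))
  →4  I(K(IKI)(SS(KS)(IK(KK))))
  →5  K(IKI)(SS(KS)(IK(KK)))
  →6  IKI
  →7  KI

Answer: SAME — A ⇓ KI, B ⇓ KI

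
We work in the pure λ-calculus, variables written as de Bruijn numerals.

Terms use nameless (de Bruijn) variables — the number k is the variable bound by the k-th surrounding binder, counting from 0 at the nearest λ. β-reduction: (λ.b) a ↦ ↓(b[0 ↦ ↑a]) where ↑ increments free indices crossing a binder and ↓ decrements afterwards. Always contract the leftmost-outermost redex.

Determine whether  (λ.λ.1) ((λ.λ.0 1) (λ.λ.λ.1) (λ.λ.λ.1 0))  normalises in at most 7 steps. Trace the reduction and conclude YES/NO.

Answer: YES — reaches normal form λ.λ.λ.1 0 in 4 ≤ 7 steps

Working:
  start: (λ.λ.1) ((λ.λ.0 1) (λ.λ.λ.1) (λ.λ.λ.1 0))
  →1  λ.(λ.λ.0 1) (λ.λ.λ.1) (λ.λ.λ.1 0)
  →2  λ.(λ.0 (λ.λ.λ.1)) (λ.λ.λ.1 0)
  →3  λ.(λ.λ.λ.1 0) (λ.λ.λ.1)
  →4  λ.λ.λ.1 0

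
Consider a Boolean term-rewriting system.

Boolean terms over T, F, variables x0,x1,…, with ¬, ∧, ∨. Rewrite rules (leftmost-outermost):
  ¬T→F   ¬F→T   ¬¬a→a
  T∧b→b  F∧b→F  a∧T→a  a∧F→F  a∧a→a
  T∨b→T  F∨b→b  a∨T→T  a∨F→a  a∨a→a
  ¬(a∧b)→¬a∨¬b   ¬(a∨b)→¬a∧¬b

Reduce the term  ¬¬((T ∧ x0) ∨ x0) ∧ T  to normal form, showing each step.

  start: ¬¬((T ∧ x0) ∨ x0) ∧ T
  step 1: ¬¬((T ∧ x0) ∨ x0)
  step 2: (T ∧ x0) ∨ x0
  step 3: x0 ∨ x0
  step 4: x0

Answer: normal form = x0  (in 4 steps)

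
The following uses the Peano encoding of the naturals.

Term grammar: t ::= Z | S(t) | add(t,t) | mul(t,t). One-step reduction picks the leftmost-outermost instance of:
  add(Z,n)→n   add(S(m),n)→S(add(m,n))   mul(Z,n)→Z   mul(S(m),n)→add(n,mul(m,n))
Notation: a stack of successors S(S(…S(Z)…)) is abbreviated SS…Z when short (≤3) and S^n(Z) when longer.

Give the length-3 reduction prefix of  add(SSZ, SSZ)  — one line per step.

Answer: after 3 steps: S^4(Z)

Derivation:
  start: add(SSZ, SSZ)
  [1] S(add(SZ, SSZ))
  [2] S(S(add(Z, SSZ)))
  [3] S^4(Z)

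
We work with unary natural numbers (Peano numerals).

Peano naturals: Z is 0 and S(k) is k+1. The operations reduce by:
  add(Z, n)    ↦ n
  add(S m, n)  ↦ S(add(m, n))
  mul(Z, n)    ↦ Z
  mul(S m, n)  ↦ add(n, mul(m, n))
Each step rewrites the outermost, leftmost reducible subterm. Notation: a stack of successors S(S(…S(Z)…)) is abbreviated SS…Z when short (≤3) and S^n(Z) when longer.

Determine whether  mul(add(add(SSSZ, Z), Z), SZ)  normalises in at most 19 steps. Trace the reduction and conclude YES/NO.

  start: mul(add(add(SSSZ, Z), Z), SZ)
  [1] mul(add(S(add(SSZ, Z)), Z), SZ)
  [2] mul(S(add(add(SSZ, Z), Z)), SZ)
  [3] add(SZ, mul(add(add(SSZ, Z), Z), SZ))
  [4] S(add(Z, mul(add(add(SSZ, Z), Z), SZ)))
  [5] S(mul(add(add(SSZ, Z), Z), SZ))
  [6] S(mul(add(S(add(SZ, Z)), Z), SZ))
  [7] S(mul(S(add(add(SZ, Z), Z)), SZ))
  [8] S(add(SZ, mul(add(add(SZ, Z), Z), SZ)))
  [9] S(S(add(Z, mul(add(add(SZ, Z), Z), SZ))))
  [10] S(S(mul(add(add(SZ, Z), Z), SZ)))
  [11] S(S(mul(add(S(add(Z, Z)), Z), SZ)))
  [12] S(S(mul(S(add(add(Z, Z), Z)), SZ)))
  [13] S(S(add(SZ, mul(add(add(Z, Z), Z), SZ))))
  [14] S(S(S(add(Z, mul(add(add(Z, Z), Z), SZ)))))
  [15] S(S(S(mul(add(add(Z, Z), Z), SZ))))
  [16] S(S(S(mul(add(Z, Z), SZ))))
  [17] S(S(S(mul(Z, SZ))))
  [18] SSSZ

Answer: YES — reaches normal form SSSZ in 18 ≤ 19 steps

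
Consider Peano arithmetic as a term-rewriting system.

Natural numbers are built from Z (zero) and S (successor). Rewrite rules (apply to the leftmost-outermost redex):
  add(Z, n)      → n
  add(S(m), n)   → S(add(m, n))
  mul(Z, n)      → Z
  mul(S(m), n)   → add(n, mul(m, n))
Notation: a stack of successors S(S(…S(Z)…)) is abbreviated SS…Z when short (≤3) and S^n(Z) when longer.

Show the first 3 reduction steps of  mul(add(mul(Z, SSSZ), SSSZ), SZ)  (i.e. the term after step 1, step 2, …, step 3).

Answer: after 3 steps: add(SZ, mul(SSZ, SZ))

Reduction:
  start: mul(add(mul(Z, SSSZ), SSSZ), SZ)
  [1] mul(add(Z, SSSZ), SZ)
  [2] mul(SSSZ, SZ)
  [3] add(SZ, mul(SSZ, SZ))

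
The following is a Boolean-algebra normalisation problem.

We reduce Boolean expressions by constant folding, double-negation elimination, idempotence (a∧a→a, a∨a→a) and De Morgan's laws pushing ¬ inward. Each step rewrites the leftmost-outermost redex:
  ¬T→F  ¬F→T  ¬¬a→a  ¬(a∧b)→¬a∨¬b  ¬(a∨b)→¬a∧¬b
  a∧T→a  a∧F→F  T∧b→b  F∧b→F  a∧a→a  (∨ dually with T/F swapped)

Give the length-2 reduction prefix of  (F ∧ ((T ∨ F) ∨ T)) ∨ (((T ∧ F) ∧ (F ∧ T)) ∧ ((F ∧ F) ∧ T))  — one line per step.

  start: (F ∧ ((T ∨ F) ∨ T)) ∨ (((T ∧ F) ∧ (F ∧ T)) ∧ ((F ∧ F) ∧ T))
  →1  F ∨ (((T ∧ F) ∧ (F ∧ T)) ∧ ((F ∧ F) ∧ T))
  →2  ((T ∧ F) ∧ (F ∧ T)) ∧ ((F ∧ F) ∧ T)

Answer: after 2 steps: ((T ∧ F) ∧ (F ∧ T)) ∧ ((F ∧ F) ∧ T)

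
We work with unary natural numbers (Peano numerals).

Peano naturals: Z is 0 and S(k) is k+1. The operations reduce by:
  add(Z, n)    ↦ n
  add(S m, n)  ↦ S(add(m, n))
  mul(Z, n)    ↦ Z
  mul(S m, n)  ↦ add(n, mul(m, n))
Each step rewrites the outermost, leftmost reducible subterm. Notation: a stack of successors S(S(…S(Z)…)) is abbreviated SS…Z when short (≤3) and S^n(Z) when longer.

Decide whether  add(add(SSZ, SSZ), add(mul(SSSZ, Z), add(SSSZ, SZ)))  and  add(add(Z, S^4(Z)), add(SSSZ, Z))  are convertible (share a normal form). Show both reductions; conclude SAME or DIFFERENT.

Answer: DIFFERENT — A ⇓ S^8(Z), B ⇓ S^7(Z)

Working:
Term A:
  start: add(add(SSZ, SSZ), add(mul(SSSZ, Z), add(SSSZ, SZ)))
  →1  add(S(add(SZ, SSZ)), add(mul(SSSZ, Z), add(SSSZ, SZ)))
  →2  S(add(add(SZ, SSZ), add(mul(SSSZ, Z), add(SSSZ, SZ))))
  →3  S(add(S(add(Z, SSZ)), add(mul(SSSZ, Z), add(SSSZ, SZ))))
  →4  S(S(add(add(Z, SSZ), add(mul(SSSZ, Z), add(SSSZ, SZ)))))
  →5  S(S(add(SSZ, add(mul(SSSZ, Z), add(SSSZ, SZ)))))
  →6  S(S(S(add(SZ, add(mul(SSSZ, Z), add(SSSZ, SZ))))))
  →7  S(S(S(S(add(Z, add(mul(SSSZ, Z), add(SSSZ, SZ)))))))
  →8  S(S(S(S(add(mul(SSSZ, Z), add(SSSZ, SZ))))))
  →9  S(S(S(S(add(add(Z, mul(SSZ, Z)), add(SSSZ, SZ))))))
  →10  S(S(S(S(add(mul(SSZ, Z), add(SSSZ, SZ))))))
  →11  S(S(S(S(add(add(Z, mul(SZ, Z)), add(SSSZ, SZ))))))
  →12  S(S(S(S(add(mul(SZ, Z), add(SSSZ, SZ))))))
  →13  S(S(S(S(add(add(Z, mul(Z, Z)), add(SSSZ, SZ))))))
  →14  S(S(S(S(add(mul(Z, Z), add(SSSZ, SZ))))))
  →15  S(S(S(S(add(Z, add(SSSZ, SZ))))))
  →16  S(S(S(S(add(SSSZ, SZ)))))
  →17  S(S(S(S(S(add(SSZ, SZ))))))
  →18  S(S(S(S(S(S(add(SZ, SZ)))))))
  →19  S(S(S(S(S(S(S(add(Z, SZ))))))))
  →20  S^8(Z)

Term B:
  start: add(add(Z, S^4(Z)), add(SSSZ, Z))
  →1  add(S^4(Z), add(SSSZ, Z))
  →2  S(add(SSSZ, add(SSSZ, Z)))
  →3  S(S(add(SSZ, add(SSSZ, Z))))
  →4  S(S(S(add(SZ, add(SSSZ, Z)))))
  →5  S(S(S(S(add(Z, add(SSSZ, Z))))))
  →6  S(S(S(S(add(SSSZ, Z)))))
  →7  S(S(S(S(S(add(SSZ, Z))))))
  →8  S(S(S(S(S(S(add(SZ, Z)))))))
  →9  S(S(S(S(S(S(S(add(Z, Z))))))))
  →10  S^7(Z)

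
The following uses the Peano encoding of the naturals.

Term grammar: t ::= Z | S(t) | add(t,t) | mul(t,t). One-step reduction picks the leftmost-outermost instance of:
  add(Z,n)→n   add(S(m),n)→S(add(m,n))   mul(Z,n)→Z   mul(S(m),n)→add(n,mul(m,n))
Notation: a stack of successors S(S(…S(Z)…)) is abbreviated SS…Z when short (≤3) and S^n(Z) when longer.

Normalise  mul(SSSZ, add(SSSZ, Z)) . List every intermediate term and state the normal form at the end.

Answer: normal form = S^9(Z)  (in 28 steps)

Reduction:
  start: mul(SSSZ, add(SSSZ, Z))
  step 1: add(add(SSSZ, Z), mul(SSZ, add(SSSZ, Z)))
  step 2: add(S(add(SSZ, Z)), mul(SSZ, add(SSSZ, Z)))
  step 3: S(add(add(SSZ, Z), mul(SSZ, add(SSSZ, Z))))
  step 4: S(add(S(add(SZ, Z)), mul(SSZ, add(SSSZ, Z))))
  step 5: S(S(add(add(SZ, Z), mul(SSZ, add(SSSZ, Z)))))
  step 6: S(S(add(S(add(Z, Z)), mul(SSZ, add(SSSZ, Z)))))
  step 7: S(S(S(add(add(Z, Z), mul(SSZ, add(SSSZ, Z))))))
  step 8: S(S(S(add(Z, mul(SSZ, add(SSSZ, Z))))))
  step 9: S(S(S(mul(SSZ, add(SSSZ, Z)))))
  step 10: S(S(S(add(add(SSSZ, Z), mul(SZ, add(SSSZ, Z))))))
  step 11: S(S(S(add(S(add(SSZ, Z)), mul(SZ, add(SSSZ, Z))))))
  step 12: S(S(S(S(add(add(SSZ, Z), mul(SZ, add(SSSZ, Z)))))))
  step 13: S(S(S(S(add(S(add(SZ, Z)), mul(SZ, add(SSSZ, Z)))))))
  step 14: S(S(S(S(S(add(add(SZ, Z), mul(SZ, add(SSSZ, Z))))))))
  step 15: S(S(S(S(S(add(S(add(Z, Z)), mul(SZ, add(SSSZ, Z))))))))
  step 16: S(S(S(S(S(S(add(add(Z, Z), mul(SZ, add(SSSZ, Z)))))))))
  step 17: S(S(S(S(S(S(add(Z, mul(SZ, add(SSSZ, Z)))))))))
  step 18: S(S(S(S(S(S(mul(SZ, add(SSSZ, Z))))))))
  step 19: S(S(S(S(S(S(add(add(SSSZ, Z), mul(Z, add(SSSZ, Z)))))))))
  step 20: S(S(S(S(S(S(add(S(add(SSZ, Z)), mul(Z, add(SSSZ, Z)))))))))
  step 21: S(S(S(S(S(S(S(add(add(SSZ, Z), mul(Z, add(SSSZ, Z))))))))))
  step 22: S(S(S(S(S(S(S(add(S(add(SZ, Z)), mul(Z, add(SSSZ, Z))))))))))
  step 23: S(S(S(S(S(S(S(S(add(add(SZ, Z), mul(Z, add(SSSZ, Z)))))))))))
  step 24: S(S(S(S(S(S(S(S(add(S(add(Z, Z)), mul(Z, add(SSSZ, Z)))))))))))
  step 25: S(S(S(S(S(S(S(S(S(add(add(Z, Z), mul(Z, add(SSSZ, Z))))))))))))
  step 26: S(S(S(S(S(S(S(S(S(add(Z, mul(Z, add(SSSZ, Z))))))))))))
  step 27: S(S(S(S(S(S(S(S(S(mul(Z, add(SSSZ, Z)))))))))))
  step 28: S^9(Z)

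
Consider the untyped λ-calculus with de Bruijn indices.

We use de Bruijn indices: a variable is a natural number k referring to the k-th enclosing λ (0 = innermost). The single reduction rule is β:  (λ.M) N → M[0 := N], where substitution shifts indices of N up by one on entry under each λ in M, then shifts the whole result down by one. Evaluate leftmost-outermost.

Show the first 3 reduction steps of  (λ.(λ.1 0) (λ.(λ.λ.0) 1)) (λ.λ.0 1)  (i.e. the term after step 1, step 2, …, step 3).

Answer: after 3 steps: λ.0 (λ.(λ.λ.0) (λ.λ.0 1))

Derivation:
  start: (λ.(λ.1 0) (λ.(λ.λ.0) 1)) (λ.λ.0 1)
  step 1: (λ.(λ.λ.0 1) 0) (λ.(λ.λ.0) (λ.λ.0 1))
  step 2: (λ.λ.0 1) (λ.(λ.λ.0) (λ.λ.0 1))
  step 3: λ.0 (λ.(λ.λ.0) (λ.λ.0 1))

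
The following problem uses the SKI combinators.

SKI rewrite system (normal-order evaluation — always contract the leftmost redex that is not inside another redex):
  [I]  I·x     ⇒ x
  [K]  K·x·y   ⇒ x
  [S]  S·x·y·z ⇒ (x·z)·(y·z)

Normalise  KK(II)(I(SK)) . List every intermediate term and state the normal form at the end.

Answer: normal form = K(SK)  (in 2 steps)

Derivation:
  start: KK(II)(I(SK))
  step 1: K(I(SK))
  step 2: K(SK)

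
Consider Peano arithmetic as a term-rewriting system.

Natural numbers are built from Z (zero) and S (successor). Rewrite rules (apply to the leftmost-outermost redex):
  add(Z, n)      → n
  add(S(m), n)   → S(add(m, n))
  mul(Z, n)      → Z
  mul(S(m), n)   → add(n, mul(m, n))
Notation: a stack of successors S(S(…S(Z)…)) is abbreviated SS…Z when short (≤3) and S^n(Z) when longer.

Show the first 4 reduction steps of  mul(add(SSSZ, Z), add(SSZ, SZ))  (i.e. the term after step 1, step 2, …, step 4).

  start: mul(add(SSSZ, Z), add(SSZ, SZ))
  [1] mul(S(add(SSZ, Z)), add(SSZ, SZ))
  [2] add(add(SSZ, SZ), mul(add(SSZ, Z), add(SSZ, SZ)))
  [3] add(S(add(SZ, SZ)), mul(add(SSZ, Z), add(SSZ, SZ)))
  [4] S(add(add(SZ, SZ), mul(add(SSZ, Z), add(SSZ, SZ))))

Answer: after 4 steps: S(add(add(SZ, SZ), mul(add(SSZ, Z), add(SSZ, SZ))))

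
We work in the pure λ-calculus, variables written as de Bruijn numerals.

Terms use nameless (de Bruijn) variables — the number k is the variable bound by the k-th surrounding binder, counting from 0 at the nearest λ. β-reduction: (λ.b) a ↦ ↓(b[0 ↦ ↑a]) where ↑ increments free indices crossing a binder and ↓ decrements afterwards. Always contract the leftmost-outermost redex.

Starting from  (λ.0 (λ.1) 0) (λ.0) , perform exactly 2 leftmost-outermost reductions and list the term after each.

  start: (λ.0 (λ.1) 0) (λ.0)
  step 1: (λ.0) (λ.λ.0) (λ.0)
  step 2: (λ.λ.0) (λ.0)

Answer: after 2 steps: (λ.λ.0) (λ.0)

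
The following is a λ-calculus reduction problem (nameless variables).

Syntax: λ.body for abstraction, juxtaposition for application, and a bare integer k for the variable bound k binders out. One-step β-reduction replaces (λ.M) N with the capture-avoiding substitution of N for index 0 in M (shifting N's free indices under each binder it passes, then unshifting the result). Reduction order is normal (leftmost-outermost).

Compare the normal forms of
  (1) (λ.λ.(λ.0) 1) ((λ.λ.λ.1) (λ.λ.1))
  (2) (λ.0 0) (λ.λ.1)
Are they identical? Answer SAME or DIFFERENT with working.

Answer: SAME — A ⇓ λ.λ.λ.1, B ⇓ λ.λ.λ.1

Derivation:
Term A:
  start: (λ.λ.(λ.0) 1) ((λ.λ.λ.1) (λ.λ.1))
  [1] λ.(λ.0) ((λ.λ.λ.1) (λ.λ.1))
  [2] λ.(λ.λ.λ.1) (λ.λ.1)
  [3] λ.λ.λ.1

Term B:
  start: (λ.0 0) (λ.λ.1)
  [1] (λ.λ.1) (λ.λ.1)
  [2] λ.λ.λ.1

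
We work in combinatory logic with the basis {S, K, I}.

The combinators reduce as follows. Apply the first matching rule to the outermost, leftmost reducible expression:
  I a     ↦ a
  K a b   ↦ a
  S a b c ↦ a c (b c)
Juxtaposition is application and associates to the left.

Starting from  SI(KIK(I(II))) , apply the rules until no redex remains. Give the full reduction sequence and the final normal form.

  start: SI(KIK(I(II)))
  →1  SI(I(I(II)))
  →2  SI(I(II))
  →3  SI(II)
  →4  SII

Answer: normal form = SII  (in 4 steps)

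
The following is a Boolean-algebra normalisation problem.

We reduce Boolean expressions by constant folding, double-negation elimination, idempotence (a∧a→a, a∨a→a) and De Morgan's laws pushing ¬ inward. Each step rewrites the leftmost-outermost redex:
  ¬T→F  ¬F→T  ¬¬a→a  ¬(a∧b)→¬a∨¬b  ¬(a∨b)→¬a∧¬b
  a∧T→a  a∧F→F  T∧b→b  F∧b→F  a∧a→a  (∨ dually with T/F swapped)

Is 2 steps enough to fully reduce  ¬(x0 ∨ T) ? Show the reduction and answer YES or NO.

  start: ¬(x0 ∨ T)
  step 1: ¬x0 ∧ ¬T
  step 2: ¬x0 ∧ F

Answer: NO — after 2 steps the term is ¬x0 ∧ F, not yet normal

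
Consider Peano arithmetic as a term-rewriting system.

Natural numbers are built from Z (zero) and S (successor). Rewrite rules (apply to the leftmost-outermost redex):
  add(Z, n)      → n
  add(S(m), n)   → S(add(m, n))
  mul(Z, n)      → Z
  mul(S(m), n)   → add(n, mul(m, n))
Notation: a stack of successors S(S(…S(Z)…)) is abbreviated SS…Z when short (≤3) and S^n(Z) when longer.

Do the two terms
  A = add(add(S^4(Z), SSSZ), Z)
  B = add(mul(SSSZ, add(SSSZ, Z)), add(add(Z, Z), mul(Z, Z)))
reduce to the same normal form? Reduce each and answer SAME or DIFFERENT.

Term A:
  start: add(add(S^4(Z), SSSZ), Z)
  →1  add(S(add(SSSZ, SSSZ)), Z)
  →2  S(add(add(SSSZ, SSSZ), Z))
  →3  S(add(S(add(SSZ, SSSZ)), Z))
  →4  S(S(add(add(SSZ, SSSZ), Z)))
  →5  S(S(add(S(add(SZ, SSSZ)), Z)))
  →6  S(S(S(add(add(SZ, SSSZ), Z))))
  →7  S(S(S(add(S(add(Z, SSSZ)), Z))))
  →8  S(S(S(S(add(add(Z, SSSZ), Z)))))
  →9  S(S(S(S(add(SSSZ, Z)))))
  →10  S(S(S(S(S(add(SSZ, Z))))))
  →11  S(S(S(S(S(S(add(SZ, Z)))))))
  →12  S(S(S(S(S(S(S(add(Z, Z))))))))
  →13  S^7(Z)

Term B:
  start: add(mul(SSSZ, add(SSSZ, Z)), add(add(Z, Z), mul(Z, Z)))
  →1  add(add(add(SSSZ, Z), mul(SSZ, add(SSSZ, Z))), add(add(Z, Z), mul(Z, Z)))
  →2  add(add(S(add(SSZ, Z)), mul(SSZ, add(SSSZ, Z))), add(add(Z, Z), mul(Z, Z)))
  →3  add(S(add(add(SSZ, Z), mul(SSZ, add(SSSZ, Z)))), add(add(Z, Z), mul(Z, Z)))
  →4  S(add(add(add(SSZ, Z), mul(SSZ, add(SSSZ, Z))), add(add(Z, Z), mul(Z, Z))))
  →5  S(add(add(S(add(SZ, Z)), mul(SSZ, add(SSSZ, Z))), add(add(Z, Z), mul(Z, Z))))
  →6  S(add(S(add(add(SZ, Z), mul(SSZ, add(SSSZ, Z)))), add(add(Z, Z), mul(Z, Z))))
  →7  S(S(add(add(add(SZ, Z), mul(SSZ, add(SSSZ, Z))), add(add(Z, Z), mul(Z, Z)))))
  →8  S(S(add(add(S(add(Z, Z)), mul(SSZ, add(SSSZ, Z))), add(add(Z, Z), mul(Z, Z)))))
  →9  S(S(add(S(add(add(Z, Z), mul(SSZ, add(SSSZ, Z)))), add(add(Z, Z), mul(Z, Z)))))
  →10  S(S(S(add(add(add(Z, Z), mul(SSZ, add(SSSZ, Z))), add(add(Z, Z), mul(Z, Z))))))
  →11  S(S(S(add(add(Z, mul(SSZ, add(SSSZ, Z))), add(add(Z, Z), mul(Z, Z))))))
  →12  S(S(S(add(mul(SSZ, add(SSSZ, Z)), add(add(Z, Z), mul(Z, Z))))))
  →13  S(S(S(add(add(add(SSSZ, Z), mul(SZ, add(SSSZ, Z))), add(add(Z, Z), mul(Z, Z))))))
  →14  S(S(S(add(add(S(add(SSZ, Z)), mul(SZ, add(SSSZ, Z))), add(add(Z, Z), mul(Z, Z))))))
  →15  S(S(S(add(S(add(add(SSZ, Z), mul(SZ, add(SSSZ, Z)))), add(add(Z, Z), mul(Z, Z))))))
  →16  S(S(S(S(add(add(add(SSZ, Z), mul(SZ, add(SSSZ, Z))), add(add(Z, Z), mul(Z, Z)))))))
  →17  S(S(S(S(add(add(S(add(SZ, Z)), mul(SZ, add(SSSZ, Z))), add(add(Z, Z), mul(Z, Z)))))))
  →18  S(S(S(S(add(S(add(add(SZ, Z), mul(SZ, add(SSSZ, Z)))), add(add(Z, Z), mul(Z, Z)))))))
  →19  S(S(S(S(S(add(add(add(SZ, Z), mul(SZ, add(SSSZ, Z))), add(add(Z, Z), mul(Z, Z))))))))
  →20  S(S(S(S(S(add(add(S(add(Z, Z)), mul(SZ, add(SSSZ, Z))), add(add(Z, Z), mul(Z, Z))))))))
  →21  S(S(S(S(S(add(S(add(add(Z, Z), mul(SZ, add(SSSZ, Z)))), add(add(Z, Z), mul(Z, Z))))))))
  →22  S(S(S(S(S(S(add(add(add(Z, Z), mul(SZ, add(SSSZ, Z))), add(add(Z, Z), mul(Z, Z)))))))))
  →23  S(S(S(S(S(S(add(add(Z, mul(SZ, add(SSSZ, Z))), add(add(Z, Z), mul(Z, Z)))))))))
  →24  S(S(S(S(S(S(add(mul(SZ, add(SSSZ, Z)), add(add(Z, Z), mul(Z, Z)))))))))
  →25  S(S(S(S(S(S(add(add(add(SSSZ, Z), mul(Z, add(SSSZ, Z))), add(add(Z, Z), mul(Z, Z)))))))))
  →26  S(S(S(S(S(S(add(add(S(add(SSZ, Z)), mul(Z, add(SSSZ, Z))), add(add(Z, Z), mul(Z, Z)))))))))
  →27  S(S(S(S(S(S(add(S(add(add(SSZ, Z), mul(Z, add(SSSZ, Z)))), add(add(Z, Z), mul(Z, Z)))))))))
  →28  S(S(S(S(S(S(S(add(add(add(SSZ, Z), mul(Z, add(SSSZ, Z))), add(add(Z, Z), mul(Z, Z))))))))))
  →29  S(S(S(S(S(S(S(add(add(S(add(SZ, Z)), mul(Z, add(SSSZ, Z))), add(add(Z, Z), mul(Z, Z))))))))))
  →30  S(S(S(S(S(S(S(add(S(add(add(SZ, Z), mul(Z, add(SSSZ, Z)))), add(add(Z, Z), mul(Z, Z))))))))))
  →31  S(S(S(S(S(S(S(S(add(add(add(SZ, Z), mul(Z, add(SSSZ, Z))), add(add(Z, Z), mul(Z, Z)))))))))))
  →32  S(S(S(S(S(S(S(S(add(add(S(add(Z, Z)), mul(Z, add(SSSZ, Z))), add(add(Z, Z), mul(Z, Z)))))))))))
  →33  S(S(S(S(S(S(S(S(add(S(add(add(Z, Z), mul(Z, add(SSSZ, Z)))), add(add(Z, Z), mul(Z, Z)))))))))))
  →34  S(S(S(S(S(S(S(S(S(add(add(add(Z, Z), mul(Z, add(SSSZ, Z))), add(add(Z, Z), mul(Z, Z))))))))))))
  →35  S(S(S(S(S(S(S(S(S(add(add(Z, mul(Z, add(SSSZ, Z))), add(add(Z, Z), mul(Z, Z))))))))))))
  →36  S(S(S(S(S(S(S(S(S(add(mul(Z, add(SSSZ, Z)), add(add(Z, Z), mul(Z, Z))))))))))))
  →37  S(S(S(S(S(S(S(S(S(add(Z, add(add(Z, Z), mul(Z, Z))))))))))))
  →38  S(S(S(S(S(S(S(S(S(add(add(Z, Z), mul(Z, Z)))))))))))
  →39  S(S(S(S(S(S(S(S(S(add(Z, mul(Z, Z)))))))))))
  →40  S(S(S(S(S(S(S(S(S(mul(Z, Z))))))))))
  →41  S^9(Z)

Answer: DIFFERENT — A ⇓ S^7(Z), B ⇓ S^9(Z)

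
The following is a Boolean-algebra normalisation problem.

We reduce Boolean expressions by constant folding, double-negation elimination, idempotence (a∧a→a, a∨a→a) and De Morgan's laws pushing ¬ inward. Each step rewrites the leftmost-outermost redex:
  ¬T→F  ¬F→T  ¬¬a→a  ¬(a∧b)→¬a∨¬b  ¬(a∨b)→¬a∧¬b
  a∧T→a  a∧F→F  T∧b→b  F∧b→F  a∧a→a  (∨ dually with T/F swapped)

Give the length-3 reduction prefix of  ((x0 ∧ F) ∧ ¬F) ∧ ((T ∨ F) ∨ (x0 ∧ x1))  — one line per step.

  start: ((x0 ∧ F) ∧ ¬F) ∧ ((T ∨ F) ∨ (x0 ∧ x1))
  [1] (F ∧ ¬F) ∧ ((T ∨ F) ∨ (x0 ∧ x1))
  [2] F ∧ ((T ∨ F) ∨ (x0 ∧ x1))
  [3] F

Answer: after 3 steps: F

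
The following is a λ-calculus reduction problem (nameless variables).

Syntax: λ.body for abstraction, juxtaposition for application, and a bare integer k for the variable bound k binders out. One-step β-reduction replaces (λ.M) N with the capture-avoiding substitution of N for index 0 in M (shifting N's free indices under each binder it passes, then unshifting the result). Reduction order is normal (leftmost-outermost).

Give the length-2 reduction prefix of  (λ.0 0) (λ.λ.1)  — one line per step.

Answer: after 2 steps: λ.λ.λ.1

Derivation:
  start: (λ.0 0) (λ.λ.1)
  →1  (λ.λ.1) (λ.λ.1)
  →2  λ.λ.λ.1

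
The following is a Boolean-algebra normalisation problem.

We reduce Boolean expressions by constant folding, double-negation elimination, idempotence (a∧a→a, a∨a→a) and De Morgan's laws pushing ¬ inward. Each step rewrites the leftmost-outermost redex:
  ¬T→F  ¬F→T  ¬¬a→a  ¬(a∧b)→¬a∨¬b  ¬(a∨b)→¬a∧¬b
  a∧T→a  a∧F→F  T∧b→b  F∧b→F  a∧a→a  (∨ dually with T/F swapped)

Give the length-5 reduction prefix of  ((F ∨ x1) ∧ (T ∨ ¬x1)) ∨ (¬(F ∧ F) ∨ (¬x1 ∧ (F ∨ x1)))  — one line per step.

  start: ((F ∨ x1) ∧ (T ∨ ¬x1)) ∨ (¬(F ∧ F) ∨ (¬x1 ∧ (F ∨ x1)))
  →1  (x1 ∧ (T ∨ ¬x1)) ∨ (¬(F ∧ F) ∨ (¬x1 ∧ (F ∨ x1)))
  →2  (x1 ∧ T) ∨ (¬(F ∧ F) ∨ (¬x1 ∧ (F ∨ x1)))
  →3  x1 ∨ (¬(F ∧ F) ∨ (¬x1 ∧ (F ∨ x1)))
  →4  x1 ∨ ((¬F ∨ ¬F) ∨ (¬x1 ∧ (F ∨ x1)))
  →5  x1 ∨ (¬F ∨ (¬x1 ∧ (F ∨ x1)))

Answer: after 5 steps: x1 ∨ (¬F ∨ (¬x1 ∧ (F ∨ x1)))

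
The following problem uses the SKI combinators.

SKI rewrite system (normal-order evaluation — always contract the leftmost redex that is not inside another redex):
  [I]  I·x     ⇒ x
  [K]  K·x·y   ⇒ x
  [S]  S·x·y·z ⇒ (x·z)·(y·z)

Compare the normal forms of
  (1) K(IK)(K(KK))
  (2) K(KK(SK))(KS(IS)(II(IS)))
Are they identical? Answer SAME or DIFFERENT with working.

Term A:
  start: K(IK)(K(KK))
  step 1: IK
  step 2: K

Term B:
  start: K(KK(SK))(KS(IS)(II(IS)))
  step 1: KK(SK)
  step 2: K

Answer: SAME — A ⇓ K, B ⇓ K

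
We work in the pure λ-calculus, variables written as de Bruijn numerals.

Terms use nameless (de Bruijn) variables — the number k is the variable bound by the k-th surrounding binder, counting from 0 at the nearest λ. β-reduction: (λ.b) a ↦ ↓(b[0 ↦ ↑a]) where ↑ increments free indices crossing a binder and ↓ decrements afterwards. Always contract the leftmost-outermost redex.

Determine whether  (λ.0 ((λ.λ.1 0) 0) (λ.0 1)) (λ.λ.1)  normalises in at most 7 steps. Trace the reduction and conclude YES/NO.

  start: (λ.0 ((λ.λ.1 0) 0) (λ.0 1)) (λ.λ.1)
  [1] (λ.λ.1) ((λ.λ.1 0) (λ.λ.1)) (λ.0 (λ.λ.1))
  [2] (λ.(λ.λ.1 0) (λ.λ.1)) (λ.0 (λ.λ.1))
  [3] (λ.λ.1 0) (λ.λ.1)
  [4] λ.(λ.λ.1) 0
  [5] λ.λ.1

Answer: YES — reaches normal form λ.λ.1 in 5 ≤ 7 steps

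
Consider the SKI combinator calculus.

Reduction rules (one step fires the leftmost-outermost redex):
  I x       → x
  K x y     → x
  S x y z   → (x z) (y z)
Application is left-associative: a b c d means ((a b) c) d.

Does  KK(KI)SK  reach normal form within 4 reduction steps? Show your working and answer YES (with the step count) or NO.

  start: KK(KI)SK
  step 1: KSK
  step 2: S

Answer: YES — reaches normal form S in 2 ≤ 4 steps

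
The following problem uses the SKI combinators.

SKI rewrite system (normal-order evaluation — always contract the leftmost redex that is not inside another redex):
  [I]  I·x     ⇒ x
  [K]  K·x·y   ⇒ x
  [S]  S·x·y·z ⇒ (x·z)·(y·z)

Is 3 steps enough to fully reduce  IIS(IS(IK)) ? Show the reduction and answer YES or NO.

  start: IIS(IS(IK))
  →1  IS(IS(IK))
  →2  S(IS(IK))
  →3  S(S(IK))

Answer: NO — after 3 steps the term is S(S(IK)), not yet normal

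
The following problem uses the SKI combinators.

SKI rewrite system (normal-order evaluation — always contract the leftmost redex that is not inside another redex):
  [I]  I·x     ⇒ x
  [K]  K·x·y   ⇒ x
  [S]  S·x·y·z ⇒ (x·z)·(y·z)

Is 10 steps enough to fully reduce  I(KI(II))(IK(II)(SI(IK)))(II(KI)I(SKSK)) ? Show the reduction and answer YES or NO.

Answer: NO — after 10 steps the term is I(SKSK), not yet normal

Working:
  start: I(KI(II))(IK(II)(SI(IK)))(II(KI)I(SKSK))
  [1] KI(II)(IK(II)(SI(IK)))(II(KI)I(SKSK))
  [2] I(IK(II)(SI(IK)))(II(KI)I(SKSK))
  [3] IK(II)(SI(IK))(II(KI)I(SKSK))
  [4] K(II)(SI(IK))(II(KI)I(SKSK))
  [5] II(II(KI)I(SKSK))
  [6] I(II(KI)I(SKSK))
  [7] II(KI)I(SKSK)
  [8] I(KI)I(SKSK)
  [9] KII(SKSK)
  [10] I(SKSK)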